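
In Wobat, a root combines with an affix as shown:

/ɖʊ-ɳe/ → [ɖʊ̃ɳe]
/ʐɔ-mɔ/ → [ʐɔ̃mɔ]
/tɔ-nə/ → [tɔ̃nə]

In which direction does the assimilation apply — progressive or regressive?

The vowel /ʊ/ surfaces as nasalised [ʊ̃] next to the following nasal /ɳ/ — it has acquired the [+nasal] feature of its neighbour.
Likewise in the remaining data: /ɔ/ → [ɔ̃] before /m/; /ɔ/ → [ɔ̃] before /n/ — each time a vowel is nasalised next to a following nasal.
Because the conditioning nasal is to the right of the vowel that changes, the process is regressive (anticipatory).

regressive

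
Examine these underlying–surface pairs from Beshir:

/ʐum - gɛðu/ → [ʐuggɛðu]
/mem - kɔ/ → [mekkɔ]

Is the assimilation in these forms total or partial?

The segment that alternates is /m/, which surfaces as [g] when adjacent to /g/.
The output [g] is identical to the trigger /g/ — every feature (place, manner, voicing) has been copied — so this is total assimilation.
The remaining alternation confirms this: /m/ → [k] before /k/ — in each case the output is a copy of the following consonant.

total assimilation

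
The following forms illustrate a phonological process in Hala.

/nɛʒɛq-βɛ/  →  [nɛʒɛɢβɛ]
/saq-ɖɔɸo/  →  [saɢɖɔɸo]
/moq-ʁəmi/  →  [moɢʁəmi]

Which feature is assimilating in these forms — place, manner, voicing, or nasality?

voicing

Underlying /q/ is realised as [ɢ] next to /β/; /β/ itself does not change.
/q/ is voiceless while /β/ is voiced; the output [ɢ] is voiced, matching the trigger — so the feature that spreads is voicing.
The other alternating forms pattern the same way: /q/ → [ɢ] before /ɖ/ (voiceless → voiced, matching voiced); /q/ → [ɢ] before /ʁ/ (voiceless → voiced, matching voiced) — only voicing changes, and always toward the following segment.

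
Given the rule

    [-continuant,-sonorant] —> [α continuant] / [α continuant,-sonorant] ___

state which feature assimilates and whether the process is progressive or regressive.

progressive manner assimilation

The rule copies [continuant] (continuancy) from the environment onto the target stops; since [±continuant] encodes the stop/fricative manner contrast, the assimilating dimension is manner.
Since the environment is written before the underscore, the trigger precedes the target; the direction is progressive.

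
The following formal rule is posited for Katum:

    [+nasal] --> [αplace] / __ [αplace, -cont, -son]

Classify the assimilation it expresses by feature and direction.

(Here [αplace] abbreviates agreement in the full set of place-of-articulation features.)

The rule copies the place features (abbreviated [place]) from the environment onto the target, so the assimilating feature is place.
Since the environment is written after the underscore, the trigger follows the target; the direction is regressive.

regressive place assimilation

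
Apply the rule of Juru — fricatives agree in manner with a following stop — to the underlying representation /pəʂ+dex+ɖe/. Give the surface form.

/ʂ/ is a voiceless retroflex fricative. The following trigger /d/ is a stop, so /ʂ/ must become a stop as well.
A voiceless retroflex stop is [ʈ], so the surface segment is [ʈ].
At the second juncture, /x/ likewise becomes [k] adjacent to /ɖ/.

[pəʈdekɖe]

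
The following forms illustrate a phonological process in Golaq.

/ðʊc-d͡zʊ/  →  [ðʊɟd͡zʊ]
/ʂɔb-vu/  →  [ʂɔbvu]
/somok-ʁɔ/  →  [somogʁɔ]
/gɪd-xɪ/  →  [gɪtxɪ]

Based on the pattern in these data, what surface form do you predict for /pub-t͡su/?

The data show regressive voicing assimilation: /c/ → [ɟ] before /d͡z/; /k/ → [g] before /ʁ/; /d/ → [t] before /x/. In each pair only voicing changes, matching the following consonant, while place and manner stay constant.
No alternation appears in [ʂɔbvu]: there the adjacent consonants already agree in voicing (/b/ and /v/ are both voiced), so this form is consistent with the same rule.
The rule targets /b/ (voiced bilabial stop), which sits before the trigger /t͡s/ (voiceless).
A voiceless bilabial stop is [p], so the surface segment is [p].

[pupt͡su]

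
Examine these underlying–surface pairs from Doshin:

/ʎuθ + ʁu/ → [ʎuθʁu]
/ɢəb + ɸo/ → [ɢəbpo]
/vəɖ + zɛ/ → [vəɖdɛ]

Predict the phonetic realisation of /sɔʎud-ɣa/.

The data show progressive manner assimilation: /ɸ/ → [p] after /b/; /z/ → [d] after /ɖ/. In each pair only manner changes, matching the preceding consonant, while place and voice stay constant.
No alternation appears in [ʎuθʁu]: there the adjacent consonants already agree in manner (/ʁ/ and /θ/ are both fricatives), so this form is consistent with the same rule.
The rule targets /ɣ/ (voiced velar fricative), which sits after the trigger /d/ (stop).
Changing only its manner to stop gives [g] — the voiced velar stop.

[sɔʎudga]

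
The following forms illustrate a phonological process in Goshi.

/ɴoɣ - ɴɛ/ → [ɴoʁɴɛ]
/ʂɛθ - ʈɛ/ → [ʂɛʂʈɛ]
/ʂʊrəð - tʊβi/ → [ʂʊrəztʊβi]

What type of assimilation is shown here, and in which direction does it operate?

regressive place assimilation

Comparing underlying and surface forms, /ɣ/ → [ʁ] is the alternation; the neighbouring /ɴ/ is constant.
The change velar → uvular matches the place of the following /ɴ/, identifying this as place assimilation.
Manner and voice are unchanged, so the assimilation is partial, not total.
The same holds elsewhere in the data: /θ/ → [ʂ] before /ʈ/ (dental → retroflex, matching retroflex); /ð/ → [z] before /t/ (dental → alveolar, matching alveolar) — only place changes, and always toward the following segment.
The trigger is the following segment, so the direction is regressive (anticipatory).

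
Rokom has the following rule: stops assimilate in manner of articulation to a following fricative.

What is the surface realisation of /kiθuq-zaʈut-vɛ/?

[kiθuχzaʈusvɛ]

/q/ is a voiceless uvular stop. The following trigger /z/ is a fricative, so /q/ must become a fricative as well.
The voiceless uvular fricative is [χ], so /q/ → [χ].
The same rule applies at the second boundary: /t/ → [s] next to /v/.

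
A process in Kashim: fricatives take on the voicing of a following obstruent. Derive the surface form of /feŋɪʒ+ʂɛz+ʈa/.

[feŋɪʃʂɛsʈa]

The rule targets /ʒ/ (voiced postalveolar fricative), which sits before the trigger /ʂ/ (voiceless).
A voiceless postalveolar fricative is [ʃ], so the surface segment is [ʃ].
The same rule applies at the second boundary: /z/ → [s] next to /ʈ/.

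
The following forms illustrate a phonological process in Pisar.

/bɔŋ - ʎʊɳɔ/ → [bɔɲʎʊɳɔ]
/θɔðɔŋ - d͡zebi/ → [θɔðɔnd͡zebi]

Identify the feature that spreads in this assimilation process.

place

Underlying /ŋ/ is realised as [ɲ] next to /ʎ/; /ʎ/ itself does not change.
The change velar → palatal matches the place of the following /ʎ/, identifying this as place assimilation.
Checking the remaining alternation: /ŋ/ → [n] before /d͡z/ (velar → alveolar, matching alveolar) — only place changes, and always toward the following segment.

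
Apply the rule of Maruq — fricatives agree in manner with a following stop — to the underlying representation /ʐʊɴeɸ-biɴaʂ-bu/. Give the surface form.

/ɸ/ is a voiceless bilabial fricative. The following trigger /b/ is a stop, so /ɸ/ must become a stop as well.
Changing only its manner to stop gives [p] — the voiceless bilabial stop.
The same rule applies at the second boundary: /ʂ/ → [ʈ] next to /b/.

[ʐʊɴepbiɴaʈbu]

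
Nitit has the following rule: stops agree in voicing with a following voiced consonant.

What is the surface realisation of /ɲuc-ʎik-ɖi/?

/c/ is a voiceless palatal stop. The following trigger /ʎ/ is voiced, so /c/ must become voiced as well.
Changing only its voicing to voiced gives [ɟ] — the voiced palatal stop.
At the second juncture, /k/ likewise becomes [g] adjacent to /ɖ/.

[ɲuɟʎigɖi]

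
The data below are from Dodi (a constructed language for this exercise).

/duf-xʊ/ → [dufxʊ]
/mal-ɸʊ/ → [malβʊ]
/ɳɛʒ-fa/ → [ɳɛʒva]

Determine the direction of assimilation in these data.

progressive

The segment that alternates is /ɸ/, which surfaces as [β] when adjacent to /l/.
/ɸ/ is voiceless while /l/ is voiced; the output [β] is voiced, matching the trigger — so the feature that spreads is voicing.
The other alternating form patterns the same way: /f/ → [v] after /ʒ/ (voiceless → voiced, matching voiced) — only voicing changes, and always toward the preceding segment.
Nothing changes in [dufxʊ]: there the adjacent consonants already agree in voicing (/x/ and /f/ are both voiceless), so this form is consistent with the same rule.
The trigger is the preceding segment, so the direction is progressive (perseverative).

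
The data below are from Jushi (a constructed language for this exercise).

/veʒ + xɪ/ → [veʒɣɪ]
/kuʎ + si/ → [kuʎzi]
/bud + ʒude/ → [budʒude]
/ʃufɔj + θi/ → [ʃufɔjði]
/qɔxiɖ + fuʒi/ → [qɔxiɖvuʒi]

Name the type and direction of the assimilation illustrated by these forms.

Comparing underlying and surface forms, /x/ → [ɣ] is the alternation; the neighbouring /ʒ/ is constant.
The change voiceless → voiced matches the voicing of the preceding /ʒ/, identifying this as voicing assimilation.
Place and manner are unchanged, so the assimilation is partial, not total.
Checking the remaining alternations: /s/ → [z] after /ʎ/ (voiceless → voiced, matching voiced); /θ/ → [ð] after /j/ (voiceless → voiced, matching voiced); /f/ → [v] after /ɖ/ (voiceless → voiced, matching voiced) — only voicing changes, and always toward the preceding segment.
No alternation appears in [budʒude]: there the adjacent consonants already agree in voicing (/ʒ/ and /d/ are both voiced), so this form is consistent with the same rule.
The trigger is the preceding segment, so the direction is progressive (perseverative).

progressive voicing assimilation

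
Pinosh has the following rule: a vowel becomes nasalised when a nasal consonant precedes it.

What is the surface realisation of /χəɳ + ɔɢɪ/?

The vowel /ɔ/ is adjacent to the preceding nasal /ɳ/, so it acquires [+nasal] and surfaces as [ɔ̃].

[χəɳɔ̃ɢɪ]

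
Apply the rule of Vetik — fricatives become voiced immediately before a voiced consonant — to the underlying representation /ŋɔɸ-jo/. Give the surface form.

The rule targets /ɸ/ (voiceless bilabial fricative), which sits before the trigger /j/ (voiced).
A voiced bilabial fricative is [β], so the surface segment is [β].

[ŋɔβjo]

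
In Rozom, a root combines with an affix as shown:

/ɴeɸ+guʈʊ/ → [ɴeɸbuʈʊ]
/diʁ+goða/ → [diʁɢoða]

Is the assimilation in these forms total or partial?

Comparing underlying and surface forms, /g/ → [b] is the alternation; the neighbouring /ɸ/ is constant.
The change velar → bilabial matches the place of the preceding /ɸ/, identifying this as place assimilation.
Manner and voice are unchanged, so the assimilation is partial, not total.
The same holds elsewhere in the data: /g/ → [ɢ] after /ʁ/ (velar → uvular, matching uvular) — only place changes, and always toward the preceding segment.

partial assimilation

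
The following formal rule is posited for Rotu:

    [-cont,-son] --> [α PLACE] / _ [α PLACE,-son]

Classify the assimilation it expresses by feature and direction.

The shared variable α links the value of the place features (abbreviated [PLACE]) on the target to the same value on the neighbouring segment, so place is the feature that assimilates.
Since the environment is written after the underscore, the trigger follows the target; the direction is regressive.

regressive place assimilation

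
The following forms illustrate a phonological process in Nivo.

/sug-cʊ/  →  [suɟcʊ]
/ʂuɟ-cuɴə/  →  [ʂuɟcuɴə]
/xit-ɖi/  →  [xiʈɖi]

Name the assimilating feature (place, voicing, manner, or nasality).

The segment that alternates is /g/, which surfaces as [ɟ] when adjacent to /c/.
/g/ is velar while /c/ is palatal; the output [ɟ] is palatal, matching the trigger — so the feature that spreads is place.
The same holds elsewhere in the data: /t/ → [ʈ] before /ɖ/ (alveolar → retroflex, matching retroflex) — only place changes, and always toward the following segment.
Nothing changes in [ʂuɟcuɴə]: there the adjacent consonants already agree in place (/ɟ/ and /c/ are both palatal), so this form is consistent with the same rule.

place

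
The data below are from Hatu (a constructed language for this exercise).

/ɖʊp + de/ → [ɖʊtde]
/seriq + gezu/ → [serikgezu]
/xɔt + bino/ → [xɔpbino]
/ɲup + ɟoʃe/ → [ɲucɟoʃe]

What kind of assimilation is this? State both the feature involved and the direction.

The segment that alternates is /p/, which surfaces as [t] when adjacent to /d/.
The change bilabial → alveolar matches the place of the following /d/, identifying this as place assimilation.
Manner and voice are unchanged, so the assimilation is partial, not total.
The other alternating forms pattern the same way: /q/ → [k] before /g/ (uvular → velar, matching velar); /t/ → [p] before /b/ (alveolar → bilabial, matching bilabial); /p/ → [c] before /ɟ/ (bilabial → palatal, matching palatal) — only place changes, and always toward the following segment.
Since the segment that changes precedes the conditioning segment, the assimilation is regressive.

regressive place assimilation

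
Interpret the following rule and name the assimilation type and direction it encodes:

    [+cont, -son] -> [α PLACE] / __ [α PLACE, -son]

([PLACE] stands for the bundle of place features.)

The rule copies the place features (abbreviated [PLACE]) from the environment onto the target, so the assimilating feature is place.
Since the environment is written after the underscore, the trigger follows the target; the direction is regressive.

regressive place assimilation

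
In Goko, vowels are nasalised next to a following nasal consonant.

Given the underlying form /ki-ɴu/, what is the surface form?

/i/ sits next to the nasal /ɴ/ and is therefore nasalised to [ĩ].

[kĩɴu]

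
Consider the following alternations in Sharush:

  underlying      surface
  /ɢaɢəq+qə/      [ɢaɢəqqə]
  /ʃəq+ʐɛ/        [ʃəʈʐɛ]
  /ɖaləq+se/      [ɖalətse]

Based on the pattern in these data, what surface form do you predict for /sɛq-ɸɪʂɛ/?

The data show regressive place assimilation: /q/ → [ʈ] before /ʐ/; /q/ → [t] before /s/. In each pair only place changes, matching the following consonant, while manner and voice stay constant.
Nothing changes in [ɢaɢəqqə]: there the adjacent consonants already agree in place (/q/ and /q/ are both uvular), so this form is consistent with the same rule.
The rule targets /q/ (voiceless uvular stop), which sits before the trigger /ɸ/ (bilabial).
Changing only its place to bilabial gives [p] — the voiceless bilabial stop.

[sɛpɸɪʂɛ]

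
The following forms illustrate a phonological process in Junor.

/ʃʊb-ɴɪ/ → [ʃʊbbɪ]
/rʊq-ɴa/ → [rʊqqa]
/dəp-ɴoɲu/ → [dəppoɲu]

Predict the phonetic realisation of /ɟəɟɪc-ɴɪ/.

The data show progressive total assimilation (/ɴ/ → [b] after /b/; /ɴ/ → [q] after /q/; /ɴ/ → [p] after /p/): in every case the target segment becomes identical to its preceding neighbour, copying more than a single feature.
/ɴ/ is the segment targeted by the rule; it sits immediately after /c/, so it assimilates completely and surfaces as [c].

[ɟəɟɪccɪ]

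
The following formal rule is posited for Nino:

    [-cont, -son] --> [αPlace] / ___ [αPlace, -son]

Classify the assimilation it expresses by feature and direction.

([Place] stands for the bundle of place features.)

The shared variable α links the value of the place features (abbreviated [Place]) on the target to the same value on the neighbouring segment, so place is the feature that assimilates.
Since the environment is written after the underscore, the trigger follows the target; the direction is regressive.

regressive place assimilation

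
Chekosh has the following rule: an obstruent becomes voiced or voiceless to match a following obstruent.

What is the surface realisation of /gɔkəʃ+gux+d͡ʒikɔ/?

[gɔkəʒguɣd͡ʒikɔ]

/ʃ/ is a voiceless postalveolar fricative. The following trigger /g/ is voiced, so /ʃ/ must become voiced as well.
Changing only its voicing to voiced gives [ʒ] — the voiced postalveolar fricative.
The same rule applies at the second boundary: /x/ → [ɣ] next to /d͡ʒ/.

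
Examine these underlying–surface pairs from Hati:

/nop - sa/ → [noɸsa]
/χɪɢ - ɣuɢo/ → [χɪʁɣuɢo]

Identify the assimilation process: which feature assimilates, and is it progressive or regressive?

Comparing underlying and surface forms, /p/ → [ɸ] is the alternation; the neighbouring /s/ is constant.
The change stop → fricative matches the manner of the following /s/, identifying this as manner assimilation.
Place and voice are unchanged, so the assimilation is partial, not total.
The same holds elsewhere in the data: /ɢ/ → [ʁ] before /ɣ/ (stop → fricative, matching a fricative) — only manner changes, and always toward the following segment.
Since the segment that changes precedes the conditioning segment, the assimilation is regressive.

regressive manner assimilation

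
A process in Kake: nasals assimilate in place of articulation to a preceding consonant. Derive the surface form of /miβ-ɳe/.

/ɳ/ is a voiced retroflex nasal. The preceding trigger /β/ is bilabial, so /ɳ/ must become bilabial as well.
Changing only its place to bilabial gives [m] — the voiced bilabial nasal.

[miβme]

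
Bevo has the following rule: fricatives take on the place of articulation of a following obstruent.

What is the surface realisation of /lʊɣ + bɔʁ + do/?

[lʊβbɔzdo]

/ɣ/ is a voiced velar fricative. The following trigger /b/ is bilabial, so /ɣ/ must become bilabial as well.
The voiced bilabial fricative is [β], so /ɣ/ → [β].
At the second juncture, /ʁ/ likewise becomes [z] adjacent to /d/.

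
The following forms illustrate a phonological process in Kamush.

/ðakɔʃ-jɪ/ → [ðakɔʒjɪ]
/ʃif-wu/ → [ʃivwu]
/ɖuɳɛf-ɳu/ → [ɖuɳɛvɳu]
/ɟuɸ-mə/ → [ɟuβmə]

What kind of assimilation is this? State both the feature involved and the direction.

The segment that alternates is /ʃ/, which surfaces as [ʒ] when adjacent to /j/.
The change voiceless → voiced matches the voicing of the following /j/, identifying this as voicing assimilation.
Place and manner are unchanged, so the assimilation is partial, not total.
The other alternating forms pattern the same way: /f/ → [v] before /w/ (voiceless → voiced, matching voiced); /f/ → [v] before /ɳ/ (voiceless → voiced, matching voiced); /ɸ/ → [β] before /m/ (voiceless → voiced, matching voiced) — only voicing changes, and always toward the following segment.
Since the segment that changes precedes the conditioning segment, the assimilation is regressive.

regressive voicing assimilation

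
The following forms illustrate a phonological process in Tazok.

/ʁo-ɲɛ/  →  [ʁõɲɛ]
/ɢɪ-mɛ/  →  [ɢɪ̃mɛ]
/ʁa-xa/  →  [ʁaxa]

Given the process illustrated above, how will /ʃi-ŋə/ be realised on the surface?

[ʃĩŋə]

The data show regressive nasality assimilation (vowel nasalisation): /o/ → [õ] before /ɲ/; /ɪ/ → [ɪ̃] before /m/ — a vowel is nasalised by an immediately following nasal consonant.
No change occurs in [ʁaxa] because the vowel at the boundary is adjacent to an oral consonant, not a nasal (/a/ next to /x/).
The vowel /i/ is adjacent to the following nasal /ŋ/, so it acquires [+nasal] and surfaces as [ĩ].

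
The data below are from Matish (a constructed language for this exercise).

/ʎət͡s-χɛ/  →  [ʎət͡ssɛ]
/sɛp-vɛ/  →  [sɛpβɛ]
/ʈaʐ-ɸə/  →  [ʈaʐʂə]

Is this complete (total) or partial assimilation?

partial assimilation

Underlying /χ/ is realised as [s] next to /t͡s/; /t͡s/ itself does not change.
/χ/ is uvular while /t͡s/ is alveolar; the output [s] is alveolar, matching the trigger — so the feature that spreads is place.
Manner and voice are unchanged, so the assimilation is partial, not total.
Checking the remaining alternations: /v/ → [β] after /p/ (labiodental → bilabial, matching bilabial); /ɸ/ → [ʂ] after /ʐ/ (bilabial → retroflex, matching retroflex) — only place changes, and always toward the preceding segment.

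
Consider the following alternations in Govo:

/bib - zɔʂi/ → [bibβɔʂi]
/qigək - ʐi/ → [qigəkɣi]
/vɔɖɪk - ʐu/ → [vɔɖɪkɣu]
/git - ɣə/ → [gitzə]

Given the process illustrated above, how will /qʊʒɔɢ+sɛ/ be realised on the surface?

The data show progressive place assimilation: /z/ → [β] after /b/; /ʐ/ → [ɣ] after /k/; /ɣ/ → [z] after /t/. In each pair only place changes, matching the preceding consonant, while manner and voice stay constant.
/s/ is a voiceless alveolar fricative. The preceding trigger /ɢ/ is uvular, so /s/ must become uvular as well.
Changing only its place to uvular gives [χ] — the voiceless uvular fricative.

[qʊʒɔɢχɛ]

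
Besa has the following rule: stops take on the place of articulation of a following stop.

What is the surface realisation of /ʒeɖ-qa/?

[ʒeɢqa]

/ɖ/ is a voiced retroflex stop. The following trigger /q/ is uvular, so /ɖ/ must become uvular as well.
Changing only its place to uvular gives [ɢ] — the voiced uvular stop.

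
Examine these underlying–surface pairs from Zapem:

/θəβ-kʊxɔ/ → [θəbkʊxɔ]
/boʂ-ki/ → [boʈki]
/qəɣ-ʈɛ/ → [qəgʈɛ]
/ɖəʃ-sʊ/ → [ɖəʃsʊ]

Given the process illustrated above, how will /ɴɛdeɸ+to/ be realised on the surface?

The data show regressive manner assimilation: /β/ → [b] before /k/; /ʂ/ → [ʈ] before /k/; /ɣ/ → [g] before /ʈ/. In each pair only manner changes, matching the following consonant, while place and voice stay constant.
No alternation appears in [ɖəʃsʊ]: there the adjacent consonants already agree in manner (/ʃ/ and /s/ are both fricatives), so this form is consistent with the same rule.
/ɸ/ is a voiceless bilabial fricative. The following trigger /t/ is a stop, so /ɸ/ must become a stop as well.
The voiceless bilabial stop is [p], so /ɸ/ → [p].

[ɴɛdepto]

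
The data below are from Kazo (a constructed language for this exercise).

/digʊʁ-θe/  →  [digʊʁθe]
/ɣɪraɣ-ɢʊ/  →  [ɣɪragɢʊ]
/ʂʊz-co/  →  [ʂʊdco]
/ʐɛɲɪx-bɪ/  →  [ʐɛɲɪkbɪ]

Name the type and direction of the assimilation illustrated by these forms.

regressive manner assimilation

Underlying /ɣ/ is realised as [g] next to /ɢ/; /ɢ/ itself does not change.
The change fricative → stop matches the manner of the following /ɢ/, identifying this as manner assimilation.
Place and voice are unchanged, so the assimilation is partial, not total.
Checking the remaining alternations: /z/ → [d] before /c/ (fricative → stop, matching a stop); /x/ → [k] before /b/ (fricative → stop, matching a stop) — only manner changes, and always toward the following segment.
No alternation appears in [digʊʁθe]: there the adjacent consonants already agree in manner (/ʁ/ and /θ/ are both fricatives), so this form is consistent with the same rule.
The trigger is the following segment, so the direction is regressive (anticipatory).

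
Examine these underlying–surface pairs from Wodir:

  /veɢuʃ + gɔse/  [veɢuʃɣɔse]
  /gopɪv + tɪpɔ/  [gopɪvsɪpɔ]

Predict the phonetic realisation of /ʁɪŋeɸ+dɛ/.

[ʁɪŋeɸzɛ]

The data show progressive manner assimilation: /g/ → [ɣ] after /ʃ/; /t/ → [s] after /v/. In each pair only manner changes, matching the preceding consonant, while place and voice stay constant.
/d/ is a voiced alveolar stop. The preceding trigger /ɸ/ is a fricative, so /d/ must become a fricative as well.
The voiced alveolar fricative is [z], so /d/ → [z].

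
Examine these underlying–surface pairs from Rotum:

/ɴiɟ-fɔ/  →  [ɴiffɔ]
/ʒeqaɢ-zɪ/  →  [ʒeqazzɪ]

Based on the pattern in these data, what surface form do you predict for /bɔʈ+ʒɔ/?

The data show regressive total assimilation (/ɟ/ → [f] before /f/; /ɢ/ → [z] before /z/): in every case the target segment becomes identical to its following neighbour, copying more than a single feature.
/ʈ/ is the segment targeted by the rule; it sits immediately before /ʒ/, so it assimilates completely and surfaces as [ʒ].

[bɔʒʒɔ]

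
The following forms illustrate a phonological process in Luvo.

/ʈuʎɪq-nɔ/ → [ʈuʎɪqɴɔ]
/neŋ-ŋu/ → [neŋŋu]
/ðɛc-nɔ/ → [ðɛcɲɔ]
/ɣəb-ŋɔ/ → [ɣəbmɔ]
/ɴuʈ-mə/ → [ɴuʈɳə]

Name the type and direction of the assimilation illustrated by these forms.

The segment that alternates is /n/, which surfaces as [ɴ] when adjacent to /q/.
The change alveolar → uvular matches the place of the preceding /q/, identifying this as place assimilation.
Manner and voice are unchanged, so the assimilation is partial, not total.
The other alternating forms pattern the same way: /n/ → [ɲ] after /c/ (alveolar → palatal, matching palatal); /ŋ/ → [m] after /b/ (velar → bilabial, matching bilabial); /m/ → [ɳ] after /ʈ/ (bilabial → retroflex, matching retroflex) — only place changes, and always toward the preceding segment.
No alternation appears in [neŋŋu]: there the adjacent consonants already agree in place (/ŋ/ and /ŋ/ are both velar), so this form is consistent with the same rule.
Since the segment that changes follows the conditioning segment, the assimilation is progressive.

progressive place assimilation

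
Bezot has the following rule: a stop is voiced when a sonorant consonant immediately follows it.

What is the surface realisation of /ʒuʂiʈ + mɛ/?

[ʒuʂiɖmɛ]

The rule targets /ʈ/ (voiceless retroflex stop), which sits before the trigger /m/ (voiced).
The voiced retroflex stop is [ɖ], so /ʈ/ → [ɖ].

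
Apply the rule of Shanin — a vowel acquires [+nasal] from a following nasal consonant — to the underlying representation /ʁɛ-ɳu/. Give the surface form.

/ɛ/ sits next to the nasal /ɳ/ and is therefore nasalised to [ɛ̃].

[ʁɛ̃ɳu]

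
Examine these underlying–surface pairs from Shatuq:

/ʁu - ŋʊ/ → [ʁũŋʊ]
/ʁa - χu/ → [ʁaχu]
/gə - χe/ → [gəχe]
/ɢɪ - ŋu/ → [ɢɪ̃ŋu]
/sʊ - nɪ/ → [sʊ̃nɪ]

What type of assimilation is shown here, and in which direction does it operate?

The vowel /u/ surfaces as nasalised [ũ] next to the following nasal /ŋ/ — it has acquired the [+nasal] feature of its neighbour.
Likewise in the remaining data: /ɪ/ → [ɪ̃] before /ŋ/; /ʊ/ → [ʊ̃] before /n/ — each time a vowel is nasalised next to a following nasal.
No change occurs in [ʁaχu], [gəχe] because the vowel at the boundary is adjacent to an oral consonant, not a nasal (/a/ next to /χ/; /ə/ next to /χ/).
Because the conditioning nasal is to the right of the vowel that changes, the process is regressive (anticipatory).

regressive nasality assimilation (vowel nasalisation)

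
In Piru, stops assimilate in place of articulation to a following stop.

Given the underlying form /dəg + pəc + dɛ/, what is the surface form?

[dəbpətdɛ]

The rule targets /g/ (voiced velar stop), which sits before the trigger /p/ (bilabial).
A voiced bilabial stop is [b], so the surface segment is [b].
At the second juncture, /c/ likewise becomes [t] adjacent to /d/.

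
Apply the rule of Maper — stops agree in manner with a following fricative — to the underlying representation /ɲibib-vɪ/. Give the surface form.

[ɲibiβvɪ]

The rule targets /b/ (voiced bilabial stop), which sits before the trigger /v/ (fricative).
The voiced bilabial fricative is [β], so /b/ → [β].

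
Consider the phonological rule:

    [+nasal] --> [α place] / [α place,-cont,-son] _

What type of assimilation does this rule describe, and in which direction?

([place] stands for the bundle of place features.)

The rule copies the place features (abbreviated [place]) from the environment onto the target, so the assimilating feature is place.
Since the environment is written before the underscore, the trigger precedes the target; the direction is progressive.

progressive place assimilation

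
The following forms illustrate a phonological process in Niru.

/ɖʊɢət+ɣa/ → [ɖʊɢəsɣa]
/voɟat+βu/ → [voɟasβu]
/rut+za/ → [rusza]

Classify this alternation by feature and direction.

regressive manner assimilation

Underlying /t/ is realised as [s] next to /ɣ/; /ɣ/ itself does not change.
The change stop → fricative matches the manner of the following /ɣ/, identifying this as manner assimilation.
Place and voice are unchanged, so the assimilation is partial, not total.
Checking the remaining alternations: /t/ → [s] before /β/ (stop → fricative, matching a fricative); /t/ → [s] before /z/ (stop → fricative, matching a fricative) — only manner changes, and always toward the following segment.
Since the segment that changes precedes the conditioning segment, the assimilation is regressive.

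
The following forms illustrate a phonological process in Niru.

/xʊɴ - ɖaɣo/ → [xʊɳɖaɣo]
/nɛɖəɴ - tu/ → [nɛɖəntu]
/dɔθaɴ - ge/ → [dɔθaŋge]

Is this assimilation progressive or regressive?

Underlying /ɴ/ is realised as [ɳ] next to /ɖ/; /ɖ/ itself does not change.
The change uvular → retroflex matches the place of the following /ɖ/, identifying this as place assimilation.
The other alternating forms pattern the same way: /ɴ/ → [n] before /t/ (uvular → alveolar, matching alveolar); /ɴ/ → [ŋ] before /g/ (uvular → velar, matching velar) — only place changes, and always toward the following segment.
Since the segment that changes precedes the conditioning segment, the assimilation is regressive.

regressive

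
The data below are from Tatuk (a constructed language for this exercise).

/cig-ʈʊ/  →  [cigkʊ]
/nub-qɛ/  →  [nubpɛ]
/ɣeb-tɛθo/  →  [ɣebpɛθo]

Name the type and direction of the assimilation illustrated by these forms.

progressive place assimilation

Underlying /ʈ/ is realised as [k] next to /g/; /g/ itself does not change.
/ʈ/ is retroflex while /g/ is velar; the output [k] is velar, matching the trigger — so the feature that spreads is place.
Manner and voice are unchanged, so the assimilation is partial, not total.
Checking the remaining alternations: /q/ → [p] after /b/ (uvular → bilabial, matching bilabial); /t/ → [p] after /b/ (alveolar → bilabial, matching bilabial) — only place changes, and always toward the preceding segment.
Since the segment that changes follows the conditioning segment, the assimilation is progressive.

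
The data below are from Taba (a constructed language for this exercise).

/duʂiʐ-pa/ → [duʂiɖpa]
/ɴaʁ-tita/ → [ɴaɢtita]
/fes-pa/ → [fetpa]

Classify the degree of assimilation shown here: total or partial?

partial assimilation

Comparing underlying and surface forms, /ʐ/ → [ɖ] is the alternation; the neighbouring /p/ is constant.
The change fricative → stop matches the manner of the following /p/, identifying this as manner assimilation.
Place and voice are unchanged, so the assimilation is partial, not total.
Checking the remaining alternations: /ʁ/ → [ɢ] before /t/ (fricative → stop, matching a stop); /s/ → [t] before /p/ (fricative → stop, matching a stop) — only manner changes, and always toward the following segment.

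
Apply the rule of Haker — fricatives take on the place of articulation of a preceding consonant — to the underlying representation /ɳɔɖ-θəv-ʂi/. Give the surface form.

The rule targets /θ/ (voiceless dental fricative), which sits after the trigger /ɖ/ (retroflex).
The voiceless retroflex fricative is [ʂ], so /θ/ → [ʂ].
At the second juncture, /ʂ/ likewise becomes [f] adjacent to /v/.

[ɳɔɖʂəvfi]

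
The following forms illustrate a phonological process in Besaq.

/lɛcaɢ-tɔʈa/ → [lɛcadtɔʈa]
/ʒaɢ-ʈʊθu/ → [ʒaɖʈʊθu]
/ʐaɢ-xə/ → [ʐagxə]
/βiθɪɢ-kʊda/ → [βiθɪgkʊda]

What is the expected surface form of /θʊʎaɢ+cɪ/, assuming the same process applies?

The data show regressive place assimilation: /ɢ/ → [d] before /t/; /ɢ/ → [ɖ] before /ʈ/; /ɢ/ → [g] before /x/; /ɢ/ → [g] before /k/. In each pair only place changes, matching the following consonant, while manner and voice stay constant.
The rule targets /ɢ/ (voiced uvular stop), which sits before the trigger /c/ (palatal).
A voiced palatal stop is [ɟ], so the surface segment is [ɟ].

[θʊʎaɟcɪ]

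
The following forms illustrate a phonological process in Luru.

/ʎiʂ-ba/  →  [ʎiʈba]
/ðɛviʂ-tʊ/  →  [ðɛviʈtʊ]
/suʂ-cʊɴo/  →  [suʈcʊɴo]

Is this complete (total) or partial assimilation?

partial assimilation

The segment that alternates is /ʂ/, which surfaces as [ʈ] when adjacent to /b/.
/ʂ/ is a fricative while /b/ is a stop; the output [ʈ] is a stop, matching the trigger — so the feature that spreads is manner.
Place and voice are unchanged, so the assimilation is partial, not total.
The same holds elsewhere in the data: /ʂ/ → [ʈ] before /t/ (fricative → stop, matching a stop); /ʂ/ → [ʈ] before /c/ (fricative → stop, matching a stop) — only manner changes, and always toward the following segment.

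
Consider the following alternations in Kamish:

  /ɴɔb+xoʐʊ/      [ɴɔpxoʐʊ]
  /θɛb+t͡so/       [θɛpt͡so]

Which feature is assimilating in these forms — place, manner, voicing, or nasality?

voicing

Underlying /b/ is realised as [p] next to /x/; /x/ itself does not change.
/b/ is voiced while /x/ is voiceless; the output [p] is voiceless, matching the trigger — so the feature that spreads is voicing.
The same holds elsewhere in the data: /b/ → [p] before /t͡s/ (voiced → voiceless, matching voiceless) — only voicing changes, and always toward the following segment.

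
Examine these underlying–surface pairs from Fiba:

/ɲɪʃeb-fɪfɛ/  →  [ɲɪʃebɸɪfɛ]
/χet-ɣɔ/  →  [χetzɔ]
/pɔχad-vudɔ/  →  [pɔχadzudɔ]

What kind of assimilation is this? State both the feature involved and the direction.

progressive place assimilation

Comparing underlying and surface forms, /f/ → [ɸ] is the alternation; the neighbouring /b/ is constant.
The change labiodental → bilabial matches the place of the preceding /b/, identifying this as place assimilation.
Manner and voice are unchanged, so the assimilation is partial, not total.
The same holds elsewhere in the data: /ɣ/ → [z] after /t/ (velar → alveolar, matching alveolar); /v/ → [z] after /d/ (labiodental → alveolar, matching alveolar) — only place changes, and always toward the preceding segment.
Since the segment that changes follows the conditioning segment, the assimilation is progressive.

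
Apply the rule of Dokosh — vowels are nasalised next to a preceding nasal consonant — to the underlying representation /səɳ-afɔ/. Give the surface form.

The vowel /a/ is adjacent to the preceding nasal /ɳ/, so it acquires [+nasal] and surfaces as [ã].

[səɳãfɔ]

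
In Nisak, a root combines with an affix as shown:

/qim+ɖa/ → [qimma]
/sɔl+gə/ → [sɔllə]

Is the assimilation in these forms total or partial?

total assimilation

The segment that alternates is /ɖ/, which surfaces as [m] when adjacent to /m/.
The output [m] is identical to the trigger /m/ — every feature (place, manner, voicing) has been copied — so this is total assimilation.
The remaining alternation confirms this: /g/ → [l] after /l/ — in each case the output is a copy of the preceding consonant.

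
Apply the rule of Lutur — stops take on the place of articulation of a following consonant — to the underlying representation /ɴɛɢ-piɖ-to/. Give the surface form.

[ɴɛbpidto]

The rule targets /ɢ/ (voiced uvular stop), which sits before the trigger /p/ (bilabial).
Changing only its place to bilabial gives [b] — the voiced bilabial stop.
The same rule applies at the second boundary: /ɖ/ → [d] next to /t/.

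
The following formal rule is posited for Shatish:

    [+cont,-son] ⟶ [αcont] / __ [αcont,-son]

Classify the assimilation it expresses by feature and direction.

regressive manner assimilation

The rule copies [cont] (continuancy) from the environment onto the target fricatives; since [±cont] encodes the stop/fricative manner contrast, the assimilating dimension is manner.
The conditioning segment sits to the right of the focus bar, meaning the trigger follows the segment that changes — regressive assimilation.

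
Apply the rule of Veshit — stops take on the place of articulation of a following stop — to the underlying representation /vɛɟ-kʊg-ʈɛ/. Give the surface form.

[vɛgkʊɖʈɛ]

The rule targets /ɟ/ (voiced palatal stop), which sits before the trigger /k/ (velar).
The voiced velar stop is [g], so /ɟ/ → [g].
At the second juncture, /g/ likewise becomes [ɖ] adjacent to /ʈ/.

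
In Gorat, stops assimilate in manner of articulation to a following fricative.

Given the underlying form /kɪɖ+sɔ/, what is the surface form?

/ɖ/ is a voiced retroflex stop. The following trigger /s/ is a fricative, so /ɖ/ must become a fricative as well.
The voiced retroflex fricative is [ʐ], so /ɖ/ → [ʐ].

[kɪʐsɔ]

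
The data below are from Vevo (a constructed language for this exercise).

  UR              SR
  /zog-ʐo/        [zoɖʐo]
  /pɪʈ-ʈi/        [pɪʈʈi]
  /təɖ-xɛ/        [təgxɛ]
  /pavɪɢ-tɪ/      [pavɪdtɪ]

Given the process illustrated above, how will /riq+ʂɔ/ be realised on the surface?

[riʈʂɔ]

The data show regressive place assimilation: /g/ → [ɖ] before /ʐ/; /ɖ/ → [g] before /x/; /ɢ/ → [d] before /t/. In each pair only place changes, matching the following consonant, while manner and voice stay constant.
No alternation appears in [pɪʈʈi]: there the adjacent consonants already agree in place (/ʈ/ and /ʈ/ are both retroflex), so this form is consistent with the same rule.
The rule targets /q/ (voiceless uvular stop), which sits before the trigger /ʂ/ (retroflex).
Changing only its place to retroflex gives [ʈ] — the voiceless retroflex stop.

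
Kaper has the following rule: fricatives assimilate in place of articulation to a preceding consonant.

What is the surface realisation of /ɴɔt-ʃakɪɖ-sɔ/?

[ɴɔtsakɪɖʂɔ]

The rule targets /ʃ/ (voiceless postalveolar fricative), which sits after the trigger /t/ (alveolar).
The voiceless alveolar fricative is [s], so /ʃ/ → [s].
At the second juncture, /s/ likewise becomes [ʂ] adjacent to /ɖ/.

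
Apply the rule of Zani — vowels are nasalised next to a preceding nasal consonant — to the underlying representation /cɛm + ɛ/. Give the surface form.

[cɛmɛ̃]

/ɛ/ sits next to the nasal /m/ and is therefore nasalised to [ɛ̃].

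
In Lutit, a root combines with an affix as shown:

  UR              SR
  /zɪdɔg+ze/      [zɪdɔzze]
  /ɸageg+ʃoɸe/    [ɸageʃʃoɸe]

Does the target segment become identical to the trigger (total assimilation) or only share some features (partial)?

total assimilation

The segment that alternates is /g/, which surfaces as [z] when adjacent to /z/.
The output [z] is identical to the trigger /z/ — every feature (place, manner, voicing) has been copied — so this is total assimilation.
The remaining alternation confirms this: /g/ → [ʃ] before /ʃ/ — in each case the output is a copy of the following consonant.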